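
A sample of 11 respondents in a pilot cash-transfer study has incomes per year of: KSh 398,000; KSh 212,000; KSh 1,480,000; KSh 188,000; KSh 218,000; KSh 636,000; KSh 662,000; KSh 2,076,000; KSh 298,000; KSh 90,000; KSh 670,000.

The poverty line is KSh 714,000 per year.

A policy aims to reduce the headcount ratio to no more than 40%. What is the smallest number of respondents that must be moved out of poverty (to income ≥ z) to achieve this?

5

Currently q = 9 of N = 11 are below the line (H = 0.818).
A headcount ratio of at most 40% allows at most ⌊0.40 × 11⌋ = 4 poor respondents.
So at least 9 − 4 = 5 must be lifted.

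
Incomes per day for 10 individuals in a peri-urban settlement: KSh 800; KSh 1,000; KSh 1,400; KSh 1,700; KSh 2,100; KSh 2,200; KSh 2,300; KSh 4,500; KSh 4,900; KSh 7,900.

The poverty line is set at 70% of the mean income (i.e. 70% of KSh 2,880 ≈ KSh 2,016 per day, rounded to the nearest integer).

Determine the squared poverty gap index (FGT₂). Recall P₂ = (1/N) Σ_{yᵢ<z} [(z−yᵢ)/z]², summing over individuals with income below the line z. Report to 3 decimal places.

0.074

Incomes under z: KSh 800, KSh 1,000, KSh 1,400, KSh 1,700 (q = 4 of N = 10).
Gap ratios (z−y)/z: (2016−800)/2016 = 0.6032; (2016−1000)/2016 = 0.5040; (2016−1400)/2016 = 0.3056; (2016−1700)/2016 = 0.1567.
Squared: 0.3638; 0.2540; 0.0934; 0.0246.
Sum = 0.735737; P₂ = 0.735737 / 10 = 0.074.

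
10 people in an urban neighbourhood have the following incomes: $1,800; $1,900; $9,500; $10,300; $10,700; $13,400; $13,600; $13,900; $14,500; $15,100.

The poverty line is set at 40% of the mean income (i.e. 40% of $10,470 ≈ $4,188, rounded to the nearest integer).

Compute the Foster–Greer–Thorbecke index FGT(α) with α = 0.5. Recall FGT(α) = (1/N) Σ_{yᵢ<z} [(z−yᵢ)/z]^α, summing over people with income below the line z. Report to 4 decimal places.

0.1494

Poor units: $1,800, $1,900 (q = 2 of N = 10).
Normalized shortfalls: (4188−1800)/4188 = 0.5702; (4188−1900)/4188 = 0.5463.
Raised to α = 0.5: 0.75512; 0.73914.
Sum = 1.494253; FGT(0.5) = 1.494253 / 10 = 0.1494.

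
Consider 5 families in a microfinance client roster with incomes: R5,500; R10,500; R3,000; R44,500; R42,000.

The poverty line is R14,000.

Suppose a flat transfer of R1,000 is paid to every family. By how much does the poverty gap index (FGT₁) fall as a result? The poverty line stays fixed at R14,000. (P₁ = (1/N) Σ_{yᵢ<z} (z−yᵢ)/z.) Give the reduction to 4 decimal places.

Before: below the line — R3,000, R5,500, R10,500; poverty gap index (FGT₁) = 0.328571.
After the R1,000 transfer: below the line — R4,000, R6,500, R11,500; poverty gap index (FGT₁) = 0.285714.
Reduction = 0.328571 − 0.285714 = 0.0429.

0.0429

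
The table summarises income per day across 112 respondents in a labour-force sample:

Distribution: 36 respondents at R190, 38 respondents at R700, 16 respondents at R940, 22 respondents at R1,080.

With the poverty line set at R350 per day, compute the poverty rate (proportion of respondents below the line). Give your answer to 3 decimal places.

36 of the 112 respondents have income below R350.
H = 36/112 = 0.321.

0.321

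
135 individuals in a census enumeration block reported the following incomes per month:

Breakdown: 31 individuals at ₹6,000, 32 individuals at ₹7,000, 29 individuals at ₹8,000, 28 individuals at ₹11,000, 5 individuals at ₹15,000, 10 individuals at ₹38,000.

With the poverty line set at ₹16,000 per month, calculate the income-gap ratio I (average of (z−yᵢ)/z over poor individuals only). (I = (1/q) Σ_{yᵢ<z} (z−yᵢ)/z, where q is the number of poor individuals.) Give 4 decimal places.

Below the line: 31×₹6,000, 32×₹7,000, 29×₹8,000, 28×₹11,000, 5×₹15,000 (q = 125 of N = 135).
Shortfall ratios (z−y)/z: 0.6250 (×31), 0.5625 (×32), 0.5000 (×29), 0.3125 (×28), 0.0625 (×5); sum = 60.937500.
The income-gap ratio divides by q (the poor only): 60.937500 / 125 = 0.4875.

0.4875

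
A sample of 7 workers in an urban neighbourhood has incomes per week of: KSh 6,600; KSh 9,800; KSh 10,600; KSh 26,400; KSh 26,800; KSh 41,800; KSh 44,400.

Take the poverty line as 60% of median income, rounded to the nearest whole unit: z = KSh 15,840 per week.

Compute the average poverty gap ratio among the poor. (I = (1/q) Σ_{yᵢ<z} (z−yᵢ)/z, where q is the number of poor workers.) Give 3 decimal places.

Poor units: KSh 6,600, KSh 9,800, KSh 10,600 (q = 3 of N = 7).
Relative gaps: 0.5833, 0.3813, 0.3308; sum = 1.295455.
I averages over the q = 3 poor units only: 1.295455 / 3 = 0.432.

0.432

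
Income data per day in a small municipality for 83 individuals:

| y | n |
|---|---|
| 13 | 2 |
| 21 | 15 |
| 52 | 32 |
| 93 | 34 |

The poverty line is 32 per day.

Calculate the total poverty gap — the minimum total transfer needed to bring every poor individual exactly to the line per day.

203

Poor units: 2×13, 15×21 (q = 17 of N = 83).
Individual gaps: 2×(32−13) = 38; 15×(32−21) = 165.
Aggregate gap = 203.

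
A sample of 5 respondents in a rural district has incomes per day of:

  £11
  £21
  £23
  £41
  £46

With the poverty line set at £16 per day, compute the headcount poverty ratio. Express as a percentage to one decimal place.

1 of the 5 respondents have income below £16.
H = 1/5 = 20.0%.

20.0%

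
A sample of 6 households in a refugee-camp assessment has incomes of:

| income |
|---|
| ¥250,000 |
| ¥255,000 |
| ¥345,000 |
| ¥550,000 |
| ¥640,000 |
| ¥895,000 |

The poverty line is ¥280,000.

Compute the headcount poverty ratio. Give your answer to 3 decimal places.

0.333

2 of the 6 households have income below ¥280,000.
H = 2/6 = 0.333.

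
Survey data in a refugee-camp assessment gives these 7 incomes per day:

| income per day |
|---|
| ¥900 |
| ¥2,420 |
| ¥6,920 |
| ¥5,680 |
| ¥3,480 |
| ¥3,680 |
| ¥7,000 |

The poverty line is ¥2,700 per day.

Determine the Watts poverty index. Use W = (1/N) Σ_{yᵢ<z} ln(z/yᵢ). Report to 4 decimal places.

Below the line: ¥900, ¥2,420 (q = 2 of N = 7).
Log gaps: ln(2700/900) = 1.0986; ln(2700/2420) = 0.1095.
W = 1.208097 / 7 = 0.1726.

0.1726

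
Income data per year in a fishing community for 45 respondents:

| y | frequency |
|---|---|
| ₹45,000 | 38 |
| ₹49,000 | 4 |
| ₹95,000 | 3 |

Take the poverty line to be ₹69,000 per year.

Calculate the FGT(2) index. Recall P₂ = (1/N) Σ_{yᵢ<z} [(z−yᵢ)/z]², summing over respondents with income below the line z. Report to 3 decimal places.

Below the line: 38×₹45,000, 4×₹49,000 (q = 42 of N = 45).
Gap ratios (z−y)/z: (69000−45000)/69000 = 0.3478 (×38); (69000−49000)/69000 = 0.2899 (×4).
Squared: 0.1210 (×38); 0.0840 (×4).
Sum = 4.933417; P₂ = 4.933417 / 45 = 0.110.

0.110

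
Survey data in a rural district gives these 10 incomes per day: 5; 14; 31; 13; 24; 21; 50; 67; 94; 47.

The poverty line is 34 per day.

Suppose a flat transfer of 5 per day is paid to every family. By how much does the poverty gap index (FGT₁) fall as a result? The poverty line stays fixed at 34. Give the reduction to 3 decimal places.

0.082

Before: below the line — 5, 13, 14, 21, 24, 31; poverty gap index (FGT₁) = 0.28235.
After the 5 transfer: below the line — 10, 18, 19, 26, 29; poverty gap index (FGT₁) = 0.20000.
Reduction = 0.28235 − 0.20000 = 0.082.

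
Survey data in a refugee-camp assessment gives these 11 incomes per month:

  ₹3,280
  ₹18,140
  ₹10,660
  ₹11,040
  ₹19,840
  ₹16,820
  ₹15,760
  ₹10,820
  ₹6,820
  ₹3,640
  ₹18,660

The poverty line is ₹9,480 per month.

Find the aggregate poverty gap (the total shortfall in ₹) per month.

₹14,700

Below z: ₹3,280, ₹3,640, ₹6,820 (q = 3 of N = 11).
Individual gaps: 9480−3280 = 6200; 9480−3640 = 5840; 9480−6820 = 2660.
Aggregate gap = ₹14,700.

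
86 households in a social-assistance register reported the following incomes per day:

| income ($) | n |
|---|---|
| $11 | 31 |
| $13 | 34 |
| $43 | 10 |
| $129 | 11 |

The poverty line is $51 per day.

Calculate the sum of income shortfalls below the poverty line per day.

Poor units: 31×$11, 34×$13, 10×$43 (q = 75 of N = 86).
Individual gaps: 31×(51−11) = 1240; 34×(51−13) = 1292; 10×(51−43) = 80.
Aggregate gap = $2,612.

$2,612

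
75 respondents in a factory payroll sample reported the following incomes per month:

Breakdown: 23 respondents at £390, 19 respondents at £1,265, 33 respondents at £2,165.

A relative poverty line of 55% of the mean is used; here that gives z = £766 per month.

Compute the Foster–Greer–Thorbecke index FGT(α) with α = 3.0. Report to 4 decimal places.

0.0363

Below the line: 23×£390 (q = 23 of N = 75).
Normalized shortfalls: (766−390)/766 = 0.4909 (×23).
Raised to α = 3.0: 0.11827 (×23).
Sum = 2.720226; FGT(3.0) = 2.720226 / 75 = 0.0363.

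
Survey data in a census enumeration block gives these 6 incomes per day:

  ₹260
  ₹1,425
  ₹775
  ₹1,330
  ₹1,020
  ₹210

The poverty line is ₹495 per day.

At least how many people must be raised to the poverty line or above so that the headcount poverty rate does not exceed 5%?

2

2 of the 6 people are poor, so H = 2/6 = 0.333.
A headcount ratio of at most 5% allows at most ⌊0.05 × 6⌋ = 0 poor people.
So at least 2 − 0 = 2 must be lifted.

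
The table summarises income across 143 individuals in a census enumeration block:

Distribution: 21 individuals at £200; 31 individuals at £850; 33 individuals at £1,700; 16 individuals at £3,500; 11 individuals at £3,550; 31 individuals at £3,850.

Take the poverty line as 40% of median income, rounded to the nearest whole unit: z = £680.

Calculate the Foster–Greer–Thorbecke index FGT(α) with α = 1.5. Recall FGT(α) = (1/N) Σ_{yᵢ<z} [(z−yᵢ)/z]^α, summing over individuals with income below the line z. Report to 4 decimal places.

0.0871

Incomes under z: 21×£200 (q = 21 of N = 143).
Relative gaps: (680−200)/680 = 0.7059 (×21).
Raised to α = 1.5: 0.59306 (×21).
Sum = 12.454256; FGT(1.5) = 12.454256 / 143 = 0.0871.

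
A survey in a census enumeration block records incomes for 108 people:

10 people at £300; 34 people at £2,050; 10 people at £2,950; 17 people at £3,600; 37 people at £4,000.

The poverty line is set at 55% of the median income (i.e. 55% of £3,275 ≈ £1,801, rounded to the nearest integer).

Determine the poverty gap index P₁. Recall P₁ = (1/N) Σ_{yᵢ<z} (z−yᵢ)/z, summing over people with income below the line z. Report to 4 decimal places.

Below the line: 10×£300 (q = 10 of N = 108).
Gap ratios (z−y)/z: (1801−300)/1801 = 0.8334 (×10).
Σ = 8.334259. Dividing by the full population N = 108 gives P₁ = 0.0772.

0.0772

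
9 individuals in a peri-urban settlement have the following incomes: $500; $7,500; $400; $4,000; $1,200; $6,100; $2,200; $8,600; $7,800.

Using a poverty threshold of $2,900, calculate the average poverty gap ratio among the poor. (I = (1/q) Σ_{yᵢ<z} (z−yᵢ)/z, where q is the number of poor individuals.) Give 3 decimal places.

Below z: $400, $500, $1,200, $2,200 (q = 4 of N = 9).
Shortfall ratios (z−y)/z: 0.8621, 0.8276, 0.5862, 0.2414; sum = 2.517241.
The income-gap ratio divides by q (the poor only): 2.517241 / 4 = 0.629.

0.629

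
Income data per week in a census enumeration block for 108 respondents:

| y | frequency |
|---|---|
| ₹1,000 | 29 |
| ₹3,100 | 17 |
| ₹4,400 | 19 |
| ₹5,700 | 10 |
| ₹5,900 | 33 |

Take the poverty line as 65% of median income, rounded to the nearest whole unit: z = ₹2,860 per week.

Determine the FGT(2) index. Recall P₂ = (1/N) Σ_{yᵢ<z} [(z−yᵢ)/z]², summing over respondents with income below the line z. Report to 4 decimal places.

0.1136

Poor units: 29×₹1,000 (q = 29 of N = 108).
Shortfall ratios: (2860−1000)/2860 = 0.6503 (×29).
Squared: 0.4230 (×29).
Sum = 12.265685; P₂ = 12.265685 / 108 = 0.1136.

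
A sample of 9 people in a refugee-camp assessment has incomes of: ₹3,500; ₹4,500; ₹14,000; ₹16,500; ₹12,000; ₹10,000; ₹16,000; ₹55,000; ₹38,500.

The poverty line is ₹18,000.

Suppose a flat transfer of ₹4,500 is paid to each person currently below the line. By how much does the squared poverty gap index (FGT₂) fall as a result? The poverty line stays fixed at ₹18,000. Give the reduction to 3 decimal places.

0.109

Before: below the line — ₹3,500, ₹4,500, ₹10,000, ₹12,000, ₹14,000, ₹16,000, ₹16,500; squared poverty gap index (FGT₂) = 0.17653.
After the ₹4,500 transfer: below the line — ₹8,000, ₹9,000, ₹14,500, ₹16,500; squared poverty gap index (FGT₂) = 0.06704.
Reduction = 0.17653 − 0.06704 = 0.109.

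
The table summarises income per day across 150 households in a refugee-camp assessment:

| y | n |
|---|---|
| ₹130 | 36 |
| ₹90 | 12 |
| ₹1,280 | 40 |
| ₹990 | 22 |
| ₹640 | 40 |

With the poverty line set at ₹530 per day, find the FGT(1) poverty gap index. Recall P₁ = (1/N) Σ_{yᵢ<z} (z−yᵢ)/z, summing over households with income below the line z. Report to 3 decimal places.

0.248

Poor units: 12×₹90, 36×₹130 (q = 48 of N = 150).
Gap ratios (z−y)/z: (530−90)/530 = 0.8302 (×12); (530−130)/530 = 0.7547 (×36).
Sum of shortfalls = 37.132075; P₁ averages over all N: 37.132075 / 150 = 0.248.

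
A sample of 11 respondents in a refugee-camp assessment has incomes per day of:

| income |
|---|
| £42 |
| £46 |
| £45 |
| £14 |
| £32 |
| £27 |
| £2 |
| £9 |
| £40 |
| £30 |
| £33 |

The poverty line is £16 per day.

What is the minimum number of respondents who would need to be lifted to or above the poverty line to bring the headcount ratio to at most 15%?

3 of the 11 respondents are poor, so H = 3/11 = 0.273.
A headcount ratio of at most 15% allows at most ⌊0.15 × 11⌋ = 1 poor respondents.
So at least 3 − 1 = 2 must be lifted.

2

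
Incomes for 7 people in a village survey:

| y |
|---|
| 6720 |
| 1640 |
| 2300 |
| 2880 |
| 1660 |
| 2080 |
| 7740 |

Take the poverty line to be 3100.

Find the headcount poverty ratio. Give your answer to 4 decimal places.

5 of the 7 people have income below 3100.
H = 5/7 = 0.7143.

0.7143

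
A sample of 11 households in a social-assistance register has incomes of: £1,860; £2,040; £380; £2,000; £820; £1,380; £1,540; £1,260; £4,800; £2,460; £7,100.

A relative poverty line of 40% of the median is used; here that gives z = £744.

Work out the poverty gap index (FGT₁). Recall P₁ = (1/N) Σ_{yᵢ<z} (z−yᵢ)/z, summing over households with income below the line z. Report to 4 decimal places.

Below z: £380 (q = 1 of N = 11).
Normalized shortfalls: (744−380)/744 = 0.4892.
Sum of shortfalls = 0.489247; P₁ averages over all N: 0.489247 / 11 = 0.0445.

0.0445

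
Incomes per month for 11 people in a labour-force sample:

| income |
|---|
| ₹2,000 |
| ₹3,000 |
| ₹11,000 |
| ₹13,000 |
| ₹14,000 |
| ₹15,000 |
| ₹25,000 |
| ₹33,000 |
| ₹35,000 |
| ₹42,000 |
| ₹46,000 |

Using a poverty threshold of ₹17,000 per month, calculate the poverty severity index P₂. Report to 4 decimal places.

Below the line: ₹2,000, ₹3,000, ₹11,000, ₹13,000, ₹14,000, ₹15,000 (q = 6 of N = 11).
Normalized shortfalls: (17000−2000)/17000 = 0.8824; (17000−3000)/17000 = 0.8235; (17000−11000)/17000 = 0.3529; (17000−13000)/17000 = 0.2353; (17000−14000)/17000 = 0.1765; (17000−15000)/17000 = 0.1176.
Squared: 0.7785; 0.6782; 0.1246; 0.0554; 0.0311; 0.0138.
Sum = 1.681661; P₂ = 1.681661 / 11 = 0.1529.

0.1529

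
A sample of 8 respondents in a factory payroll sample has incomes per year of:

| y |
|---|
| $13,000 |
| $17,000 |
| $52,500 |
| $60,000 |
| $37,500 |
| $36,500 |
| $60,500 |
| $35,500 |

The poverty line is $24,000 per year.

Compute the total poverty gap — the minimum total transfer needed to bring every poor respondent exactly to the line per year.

Below z: $13,000, $17,000 (q = 2 of N = 8).
Individual gaps: 24000−13000 = 11000; 24000−17000 = 7000.
Aggregate gap = $18,000.

$18,000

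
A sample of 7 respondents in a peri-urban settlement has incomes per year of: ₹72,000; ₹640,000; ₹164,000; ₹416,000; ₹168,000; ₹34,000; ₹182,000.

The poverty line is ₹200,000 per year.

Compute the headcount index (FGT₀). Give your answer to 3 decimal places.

0.714

5 of the 7 respondents have income below ₹200,000.
H = 5/7 = 0.714.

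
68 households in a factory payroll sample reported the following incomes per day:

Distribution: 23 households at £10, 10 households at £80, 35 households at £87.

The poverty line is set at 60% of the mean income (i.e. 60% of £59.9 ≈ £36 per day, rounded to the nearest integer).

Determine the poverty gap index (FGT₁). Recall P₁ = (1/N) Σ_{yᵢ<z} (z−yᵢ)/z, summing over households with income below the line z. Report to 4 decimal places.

Poor units: 23×£10 (q = 23 of N = 68).
Relative gaps: (36−10)/36 = 0.7222 (×23).
Sum of shortfalls = 16.611111; P₁ averages over all N: 16.611111 / 68 = 0.2443.

0.2443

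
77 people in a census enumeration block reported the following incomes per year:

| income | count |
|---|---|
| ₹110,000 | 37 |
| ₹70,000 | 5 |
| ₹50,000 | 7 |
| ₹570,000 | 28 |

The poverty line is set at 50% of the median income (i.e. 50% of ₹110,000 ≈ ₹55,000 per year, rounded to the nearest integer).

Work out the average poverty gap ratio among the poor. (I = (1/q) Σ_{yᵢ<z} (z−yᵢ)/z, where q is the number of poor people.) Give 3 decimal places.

Poor units: 7×₹50,000 (q = 7 of N = 77).
Shortfall ratios (z−y)/z: 0.0909 (×7); sum = 0.636364.
I averages over the q = 7 poor units only: 0.636364 / 7 = 0.091.

0.091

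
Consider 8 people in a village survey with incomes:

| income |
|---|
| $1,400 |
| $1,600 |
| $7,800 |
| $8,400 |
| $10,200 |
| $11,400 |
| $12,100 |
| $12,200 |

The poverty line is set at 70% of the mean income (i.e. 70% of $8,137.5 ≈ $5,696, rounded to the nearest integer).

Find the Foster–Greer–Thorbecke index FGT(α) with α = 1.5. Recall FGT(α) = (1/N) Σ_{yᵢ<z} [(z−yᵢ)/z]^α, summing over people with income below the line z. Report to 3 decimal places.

Below the line: $1,400, $1,600 (q = 2 of N = 8).
Gap ratios (z−y)/z: (5696−1400)/5696 = 0.7542; (5696−1600)/5696 = 0.7191.
Raised to α = 1.5: 0.65500; 0.60980.
Sum = 1.264797; FGT(1.5) = 1.264797 / 8 = 0.158.

0.158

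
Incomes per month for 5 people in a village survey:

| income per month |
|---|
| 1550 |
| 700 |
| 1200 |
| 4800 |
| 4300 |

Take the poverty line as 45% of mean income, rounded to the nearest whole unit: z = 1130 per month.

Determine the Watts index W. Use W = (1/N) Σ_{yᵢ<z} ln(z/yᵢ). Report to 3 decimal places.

Incomes under z: 700 (q = 1 of N = 5).
Log shortfalls: ln(1130/700) = 0.4789.
W = 0.478893 / 5 = 0.096.

0.096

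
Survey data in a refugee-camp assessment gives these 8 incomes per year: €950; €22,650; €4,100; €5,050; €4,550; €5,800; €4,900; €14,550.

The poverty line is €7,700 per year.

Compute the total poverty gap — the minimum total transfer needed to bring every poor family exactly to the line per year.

Below z: €950, €4,100, €4,550, €4,900, €5,050, €5,800 (q = 6 of N = 8).
Individual gaps: 7700−950 = 6750; 7700−4100 = 3600; 7700−4550 = 3150; 7700−4900 = 2800; 7700−5050 = 2650; 7700−5800 = 1900.
Aggregate gap = €20,850.

€20,850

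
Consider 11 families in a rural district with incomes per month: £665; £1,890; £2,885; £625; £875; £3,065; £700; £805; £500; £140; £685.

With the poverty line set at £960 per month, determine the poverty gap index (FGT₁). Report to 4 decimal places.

Incomes under z: £140, £500, £625, £665, £685, £700, £805, £875 (q = 8 of N = 11).
Gap ratios (z−y)/z: (960−140)/960 = 0.8542; (960−500)/960 = 0.4792; (960−625)/960 = 0.3490; (960−665)/960 = 0.3073; (960−685)/960 = 0.2865; (960−700)/960 = 0.2708; (960−805)/960 = 0.1615; (960−875)/960 = 0.0885.
Sum of shortfalls = 2.796875; P₁ averages over all N: 2.796875 / 11 = 0.2543.

0.2543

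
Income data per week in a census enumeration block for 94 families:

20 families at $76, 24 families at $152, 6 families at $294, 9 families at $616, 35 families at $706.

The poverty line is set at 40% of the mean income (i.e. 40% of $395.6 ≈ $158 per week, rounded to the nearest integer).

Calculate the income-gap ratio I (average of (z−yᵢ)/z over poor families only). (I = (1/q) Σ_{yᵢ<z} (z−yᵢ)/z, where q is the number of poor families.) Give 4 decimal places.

Incomes under z: 20×$76, 24×$152 (q = 44 of N = 94).
Shortfall ratios (z−y)/z: 0.5190 (×20), 0.0380 (×24); sum = 11.291139.
I averages over the q = 44 poor units only: 11.291139 / 44 = 0.2566.

0.2566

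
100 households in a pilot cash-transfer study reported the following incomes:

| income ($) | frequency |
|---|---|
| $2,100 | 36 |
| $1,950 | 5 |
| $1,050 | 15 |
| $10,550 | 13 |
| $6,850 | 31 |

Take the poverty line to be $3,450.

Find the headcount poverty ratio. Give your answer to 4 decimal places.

56 of the 100 households have income below $3,450.
H = 56/100 = 0.5600.

0.5600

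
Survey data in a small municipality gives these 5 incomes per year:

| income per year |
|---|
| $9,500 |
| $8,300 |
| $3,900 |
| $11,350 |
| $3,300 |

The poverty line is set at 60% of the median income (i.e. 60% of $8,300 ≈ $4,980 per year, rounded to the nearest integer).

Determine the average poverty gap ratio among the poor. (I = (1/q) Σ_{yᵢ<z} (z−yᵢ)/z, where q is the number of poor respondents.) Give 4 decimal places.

Incomes under z: $3,300, $3,900 (q = 2 of N = 5).
Relative gaps: 0.3373, 0.2169; sum = 0.554217.
The income-gap ratio divides by q (the poor only): 0.554217 / 2 = 0.2771.

0.2771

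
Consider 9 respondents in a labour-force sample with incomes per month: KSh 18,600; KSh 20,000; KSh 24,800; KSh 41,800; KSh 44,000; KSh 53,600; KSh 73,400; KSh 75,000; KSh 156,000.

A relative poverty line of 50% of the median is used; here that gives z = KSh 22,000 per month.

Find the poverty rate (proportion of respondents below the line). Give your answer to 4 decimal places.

2 of the 9 respondents have income below KSh 22,000.
H = 2/9 = 0.2222.

0.2222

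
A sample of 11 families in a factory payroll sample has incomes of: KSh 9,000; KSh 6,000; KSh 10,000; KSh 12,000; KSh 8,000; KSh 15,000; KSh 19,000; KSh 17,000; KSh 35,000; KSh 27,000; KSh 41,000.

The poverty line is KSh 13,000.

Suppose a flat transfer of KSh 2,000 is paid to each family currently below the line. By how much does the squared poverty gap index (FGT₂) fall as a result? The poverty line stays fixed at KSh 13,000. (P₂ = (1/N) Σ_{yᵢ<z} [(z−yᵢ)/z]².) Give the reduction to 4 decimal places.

Before: below the line — KSh 6,000, KSh 8,000, KSh 9,000, KSh 10,000, KSh 12,000; squared poverty gap index (FGT₂) = 0.053792.
After the KSh 2,000 transfer: below the line — KSh 8,000, KSh 10,000, KSh 11,000, KSh 12,000; squared poverty gap index (FGT₂) = 0.020979.
Reduction = 0.053792 − 0.020979 = 0.0328.

0.0328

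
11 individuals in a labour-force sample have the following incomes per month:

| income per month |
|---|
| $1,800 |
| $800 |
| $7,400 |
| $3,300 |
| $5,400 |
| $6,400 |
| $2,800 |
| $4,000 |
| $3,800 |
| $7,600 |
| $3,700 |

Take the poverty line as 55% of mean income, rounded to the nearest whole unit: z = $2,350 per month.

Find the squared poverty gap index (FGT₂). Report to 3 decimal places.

Below z: $800, $1,800 (q = 2 of N = 11).
Normalized shortfalls: (2350−800)/2350 = 0.6596; (2350−1800)/2350 = 0.2340.
Squared: 0.4350; 0.0548.
Sum = 0.489814; P₂ = 0.489814 / 11 = 0.045.

0.045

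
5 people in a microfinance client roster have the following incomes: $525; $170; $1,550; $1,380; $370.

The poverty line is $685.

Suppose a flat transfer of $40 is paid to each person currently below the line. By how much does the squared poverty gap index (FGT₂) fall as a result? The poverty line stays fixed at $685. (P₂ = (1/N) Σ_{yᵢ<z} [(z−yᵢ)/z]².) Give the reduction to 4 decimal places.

Before: below the line — $170, $370, $525; squared poverty gap index (FGT₂) = 0.166253.
After the $40 transfer: below the line — $210, $410, $565; squared poverty gap index (FGT₂) = 0.134541.
Reduction = 0.166253 − 0.134541 = 0.0317.

0.0317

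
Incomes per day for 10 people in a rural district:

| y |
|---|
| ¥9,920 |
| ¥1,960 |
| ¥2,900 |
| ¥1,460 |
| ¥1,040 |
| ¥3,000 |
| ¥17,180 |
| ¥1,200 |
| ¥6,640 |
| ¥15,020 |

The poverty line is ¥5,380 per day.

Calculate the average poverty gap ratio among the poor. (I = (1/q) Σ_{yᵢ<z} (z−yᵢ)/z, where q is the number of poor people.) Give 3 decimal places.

0.642

Below the line: ¥1,040, ¥1,200, ¥1,460, ¥1,960, ¥2,900, ¥3,000 (q = 6 of N = 10).
Shortfall ratios (z−y)/z: 0.8067, 0.7770, 0.7286, 0.6357, 0.4610, 0.4424; sum = 3.851301.
The income-gap ratio divides by q (the poor only): 3.851301 / 6 = 0.642.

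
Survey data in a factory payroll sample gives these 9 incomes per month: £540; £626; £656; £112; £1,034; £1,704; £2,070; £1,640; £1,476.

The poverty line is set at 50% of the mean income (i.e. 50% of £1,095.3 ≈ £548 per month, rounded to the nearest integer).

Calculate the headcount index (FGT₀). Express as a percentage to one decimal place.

22.2%

2 of the 9 individuals have income below £548.
H = 2/9 = 22.2%.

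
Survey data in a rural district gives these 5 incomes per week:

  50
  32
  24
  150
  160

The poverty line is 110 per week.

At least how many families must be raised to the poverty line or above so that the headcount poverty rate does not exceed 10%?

Currently q = 3 of N = 5 are below the line (H = 0.600).
A headcount ratio of at most 10% allows at most ⌊0.10 × 5⌋ = 0 poor families.
So at least 3 − 0 = 3 must be lifted.

3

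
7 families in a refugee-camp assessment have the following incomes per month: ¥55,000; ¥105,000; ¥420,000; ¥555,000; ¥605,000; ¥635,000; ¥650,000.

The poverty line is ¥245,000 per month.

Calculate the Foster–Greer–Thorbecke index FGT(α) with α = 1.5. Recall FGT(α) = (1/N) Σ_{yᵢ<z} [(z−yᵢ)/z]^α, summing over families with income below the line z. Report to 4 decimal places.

Incomes under z: ¥55,000, ¥105,000 (q = 2 of N = 7).
Normalized shortfalls: (245000−55000)/245000 = 0.7755; (245000−105000)/245000 = 0.5714.
Raised to α = 1.5: 0.68294; 0.43196.
Sum = 1.114897; FGT(1.5) = 1.114897 / 7 = 0.1593.

0.1593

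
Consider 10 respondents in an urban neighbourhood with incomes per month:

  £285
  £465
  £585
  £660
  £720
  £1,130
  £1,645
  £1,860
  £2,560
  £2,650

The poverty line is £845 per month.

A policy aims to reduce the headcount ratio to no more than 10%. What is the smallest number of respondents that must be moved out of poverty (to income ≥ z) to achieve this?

Currently q = 5 of N = 10 are below the line (H = 0.500).
A headcount ratio of at most 10% allows at most ⌊0.10 × 10⌋ = 1 poor respondents.
So at least 5 − 1 = 4 must be lifted.

4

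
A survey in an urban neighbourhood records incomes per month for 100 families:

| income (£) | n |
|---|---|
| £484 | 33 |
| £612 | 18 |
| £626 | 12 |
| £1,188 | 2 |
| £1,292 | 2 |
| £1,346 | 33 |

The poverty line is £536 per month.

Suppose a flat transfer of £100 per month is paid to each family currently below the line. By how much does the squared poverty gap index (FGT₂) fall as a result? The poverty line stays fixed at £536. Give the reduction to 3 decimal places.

Before: below the line — 33×£484; squared poverty gap index (FGT₂) = 0.00311.
After the £100 transfer: below the line — none; squared poverty gap index (FGT₂) = 0.00000.
Reduction = 0.00311 − 0.00000 = 0.003.

0.003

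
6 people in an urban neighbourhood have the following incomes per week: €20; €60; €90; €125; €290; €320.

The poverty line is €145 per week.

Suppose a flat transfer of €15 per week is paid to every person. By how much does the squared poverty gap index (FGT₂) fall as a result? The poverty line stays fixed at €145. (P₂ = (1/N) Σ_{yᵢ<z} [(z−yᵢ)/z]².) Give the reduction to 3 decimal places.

0.061

Before: below the line — €20, €60, €90, €125; squared poverty gap index (FGT₂) = 0.20828.
After the €15 transfer: below the line — €35, €75, €105, €140; squared poverty gap index (FGT₂) = 0.14764.
Reduction = 0.20828 − 0.14764 = 0.061.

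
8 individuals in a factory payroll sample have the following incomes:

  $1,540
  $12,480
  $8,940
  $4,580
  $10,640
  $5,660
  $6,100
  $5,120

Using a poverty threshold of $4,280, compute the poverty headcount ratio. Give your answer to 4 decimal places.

1 of the 8 individuals have income below $4,280.
H = 1/8 = 0.1250.

0.1250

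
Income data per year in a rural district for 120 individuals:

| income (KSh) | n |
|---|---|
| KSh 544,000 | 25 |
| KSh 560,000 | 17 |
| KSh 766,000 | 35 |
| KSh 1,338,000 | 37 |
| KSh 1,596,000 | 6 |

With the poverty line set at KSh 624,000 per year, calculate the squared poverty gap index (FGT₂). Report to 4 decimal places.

Below the line: 25×KSh 544,000, 17×KSh 560,000 (q = 42 of N = 120).
Relative gaps: (624000−544000)/624000 = 0.1282 (×25); (624000−560000)/624000 = 0.1026 (×17).
Squared: 0.0164 (×25); 0.0105 (×17).
Sum = 0.589744; P₂ = 0.589744 / 120 = 0.0049.

0.0049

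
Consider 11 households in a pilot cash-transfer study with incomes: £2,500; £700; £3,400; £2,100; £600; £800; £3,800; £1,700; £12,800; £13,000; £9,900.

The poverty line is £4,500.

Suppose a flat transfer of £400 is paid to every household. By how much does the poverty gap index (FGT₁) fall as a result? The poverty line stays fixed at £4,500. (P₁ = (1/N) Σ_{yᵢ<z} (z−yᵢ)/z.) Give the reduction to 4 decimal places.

0.0646

Before: below the line — £600, £700, £800, £1,700, £2,100, £2,500, £3,400, £3,800; poverty gap index (FGT₁) = 0.412121.
After the £400 transfer: below the line — £1,000, £1,100, £1,200, £2,100, £2,500, £2,900, £3,800, £4,200; poverty gap index (FGT₁) = 0.347475.
Reduction = 0.412121 − 0.347475 = 0.0646.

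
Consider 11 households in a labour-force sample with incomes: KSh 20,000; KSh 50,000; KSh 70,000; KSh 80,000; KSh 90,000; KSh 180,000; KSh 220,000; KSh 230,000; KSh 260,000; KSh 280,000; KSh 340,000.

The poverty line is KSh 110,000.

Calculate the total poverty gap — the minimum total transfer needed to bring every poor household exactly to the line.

KSh 240,000

Incomes under z: KSh 20,000, KSh 50,000, KSh 70,000, KSh 80,000, KSh 90,000 (q = 5 of N = 11).
Individual gaps: 110000−20000 = 90000; 110000−50000 = 60000; 110000−70000 = 40000; 110000−80000 = 30000; 110000−90000 = 20000.
Aggregate gap = KSh 240,000.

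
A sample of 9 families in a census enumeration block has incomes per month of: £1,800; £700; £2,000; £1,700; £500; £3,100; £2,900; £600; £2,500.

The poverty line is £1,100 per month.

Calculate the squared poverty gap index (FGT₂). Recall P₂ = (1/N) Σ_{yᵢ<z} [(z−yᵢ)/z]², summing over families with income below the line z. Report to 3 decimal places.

Incomes under z: £500, £600, £700 (q = 3 of N = 9).
Shortfall ratios: (1100−500)/1100 = 0.5455; (1100−600)/1100 = 0.4545; (1100−700)/1100 = 0.3636.
Squared: 0.2975; 0.2066; 0.1322.
Sum = 0.636364; P₂ = 0.636364 / 9 = 0.071.

0.071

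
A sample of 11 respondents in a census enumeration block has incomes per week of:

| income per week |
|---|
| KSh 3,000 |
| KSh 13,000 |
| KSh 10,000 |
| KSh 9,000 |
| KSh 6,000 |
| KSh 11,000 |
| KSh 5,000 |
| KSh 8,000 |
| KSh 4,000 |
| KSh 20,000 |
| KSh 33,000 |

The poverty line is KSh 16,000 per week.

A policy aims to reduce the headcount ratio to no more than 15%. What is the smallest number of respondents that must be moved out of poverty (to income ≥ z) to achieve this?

9 of the 11 respondents are poor, so H = 9/11 = 0.818.
A headcount ratio of at most 15% allows at most ⌊0.15 × 11⌋ = 1 poor respondents.
So at least 9 − 1 = 8 must be lifted.

8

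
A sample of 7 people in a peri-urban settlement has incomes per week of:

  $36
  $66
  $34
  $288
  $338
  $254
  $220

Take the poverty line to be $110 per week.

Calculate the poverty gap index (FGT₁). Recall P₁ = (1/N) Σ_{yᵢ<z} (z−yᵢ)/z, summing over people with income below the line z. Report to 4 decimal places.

0.2519

Poor units: $34, $36, $66 (q = 3 of N = 7).
Relative gaps: (110−34)/110 = 0.6909; (110−36)/110 = 0.6727; (110−66)/110 = 0.4000.
Σ = 1.763636. Dividing by the full population N = 7 gives P₁ = 0.2519.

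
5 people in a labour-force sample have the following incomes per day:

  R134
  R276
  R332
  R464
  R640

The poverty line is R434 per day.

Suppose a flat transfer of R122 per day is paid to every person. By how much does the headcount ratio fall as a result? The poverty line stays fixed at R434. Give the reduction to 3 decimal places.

0.200

Before: below the line — R134, R276, R332; headcount ratio = 0.60000.
After the R122 transfer: below the line — R256, R398; headcount ratio = 0.40000.
Reduction = 0.60000 − 0.40000 = 0.200.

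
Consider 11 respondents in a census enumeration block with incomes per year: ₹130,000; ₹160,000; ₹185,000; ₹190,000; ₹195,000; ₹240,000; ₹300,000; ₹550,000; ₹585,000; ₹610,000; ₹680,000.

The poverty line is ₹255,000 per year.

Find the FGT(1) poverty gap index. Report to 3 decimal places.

Below z: ₹130,000, ₹160,000, ₹185,000, ₹190,000, ₹195,000, ₹240,000 (q = 6 of N = 11).
Normalized shortfalls: (255000−130000)/255000 = 0.4902; (255000−160000)/255000 = 0.3725; (255000−185000)/255000 = 0.2745; (255000−190000)/255000 = 0.2549; (255000−195000)/255000 = 0.2353; (255000−240000)/255000 = 0.0588.
Σ = 1.686275. Dividing by the full population N = 11 gives P₁ = 0.153.

0.153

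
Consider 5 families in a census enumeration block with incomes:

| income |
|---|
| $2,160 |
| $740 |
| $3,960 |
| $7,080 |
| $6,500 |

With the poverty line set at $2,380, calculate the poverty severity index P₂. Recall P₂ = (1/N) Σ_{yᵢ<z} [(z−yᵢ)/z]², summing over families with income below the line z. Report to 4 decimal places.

0.0967

Below z: $740, $2,160 (q = 2 of N = 5).
Relative gaps: (2380−740)/2380 = 0.6891; (2380−2160)/2380 = 0.0924.
Squared: 0.4748; 0.0085.
Sum = 0.483370; P₂ = 0.483370 / 5 = 0.0967.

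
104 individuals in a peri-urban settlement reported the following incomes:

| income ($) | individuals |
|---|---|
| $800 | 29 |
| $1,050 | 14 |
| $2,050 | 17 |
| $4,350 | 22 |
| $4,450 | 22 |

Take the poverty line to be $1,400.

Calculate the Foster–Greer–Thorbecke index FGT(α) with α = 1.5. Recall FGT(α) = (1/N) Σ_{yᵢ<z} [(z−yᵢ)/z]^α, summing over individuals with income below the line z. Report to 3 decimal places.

Below z: 29×$800, 14×$1,050 (q = 43 of N = 104).
Relative gaps: (1400−800)/1400 = 0.4286 (×29); (1400−1050)/1400 = 0.2500 (×14).
Raised to α = 1.5: 0.28057 (×29); 0.12500 (×14).
Sum = 9.886410; FGT(1.5) = 9.886410 / 104 = 0.095.

0.095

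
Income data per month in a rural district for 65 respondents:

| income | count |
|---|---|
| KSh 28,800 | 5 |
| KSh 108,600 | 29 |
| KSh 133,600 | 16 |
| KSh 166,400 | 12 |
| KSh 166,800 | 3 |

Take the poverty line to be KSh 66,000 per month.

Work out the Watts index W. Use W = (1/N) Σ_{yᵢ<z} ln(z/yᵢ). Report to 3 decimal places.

0.064

Incomes under z: 5×KSh 28,800 (q = 5 of N = 65).
Log shortfalls: ln(66000/28800) = 0.8293 (×5).
W = 4.146397 / 65 = 0.064.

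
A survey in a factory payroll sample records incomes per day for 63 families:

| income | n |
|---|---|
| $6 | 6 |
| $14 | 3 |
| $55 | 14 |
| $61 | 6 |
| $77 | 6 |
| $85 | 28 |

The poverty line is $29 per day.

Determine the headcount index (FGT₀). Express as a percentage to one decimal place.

9 of the 63 families have income below $29.
H = 9/63 = 14.3%.

14.3%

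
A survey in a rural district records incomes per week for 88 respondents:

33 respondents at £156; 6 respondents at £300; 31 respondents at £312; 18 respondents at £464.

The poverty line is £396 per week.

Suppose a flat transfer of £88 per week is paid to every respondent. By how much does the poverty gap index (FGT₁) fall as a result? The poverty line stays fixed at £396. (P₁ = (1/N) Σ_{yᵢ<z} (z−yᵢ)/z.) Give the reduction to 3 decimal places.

0.173

Before: below the line — 33×£156, 6×£300, 31×£312; poverty gap index (FGT₁) = 0.31853.
After the £88 transfer: below the line — 33×£244, 6×£388; poverty gap index (FGT₁) = 0.14532.
Reduction = 0.31853 − 0.14532 = 0.173.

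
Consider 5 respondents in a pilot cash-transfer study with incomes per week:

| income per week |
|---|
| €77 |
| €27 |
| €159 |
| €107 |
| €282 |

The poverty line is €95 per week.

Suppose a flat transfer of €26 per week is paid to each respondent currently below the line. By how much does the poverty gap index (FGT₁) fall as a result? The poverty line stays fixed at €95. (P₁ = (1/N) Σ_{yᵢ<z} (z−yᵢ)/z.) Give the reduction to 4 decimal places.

0.0926

Before: below the line — €27, €77; poverty gap index (FGT₁) = 0.181053.
After the €26 transfer: below the line — €53; poverty gap index (FGT₁) = 0.088421.
Reduction = 0.181053 − 0.088421 = 0.0926.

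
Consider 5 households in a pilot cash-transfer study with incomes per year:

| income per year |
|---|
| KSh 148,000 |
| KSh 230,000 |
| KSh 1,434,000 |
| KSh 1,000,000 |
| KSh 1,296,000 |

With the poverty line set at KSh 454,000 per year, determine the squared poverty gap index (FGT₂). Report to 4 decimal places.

Below the line: KSh 148,000, KSh 230,000 (q = 2 of N = 5).
Normalized shortfalls: (454000−148000)/454000 = 0.6740; (454000−230000)/454000 = 0.4934.
Squared: 0.4543; 0.2434.
Sum = 0.697724; P₂ = 0.697724 / 5 = 0.1395.

0.1395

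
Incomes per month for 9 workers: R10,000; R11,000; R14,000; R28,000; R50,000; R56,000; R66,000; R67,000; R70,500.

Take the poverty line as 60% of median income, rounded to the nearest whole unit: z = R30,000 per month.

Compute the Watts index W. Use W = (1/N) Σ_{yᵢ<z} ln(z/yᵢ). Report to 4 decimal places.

0.3259

Below the line: R10,000, R11,000, R14,000, R28,000 (q = 4 of N = 9).
Log gaps: ln(30000/10000) = 1.0986; ln(30000/11000) = 1.0033; ln(30000/14000) = 0.7621; ln(30000/28000) = 0.0690.
W = 2.933047 / 9 = 0.3259.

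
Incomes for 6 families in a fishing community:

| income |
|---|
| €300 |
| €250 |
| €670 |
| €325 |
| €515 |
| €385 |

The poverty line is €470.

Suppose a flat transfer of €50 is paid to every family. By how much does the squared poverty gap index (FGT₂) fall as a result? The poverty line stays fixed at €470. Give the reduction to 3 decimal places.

Before: below the line — €250, €300, €325, €385; squared poverty gap index (FGT₂) = 0.07964.
After the €50 transfer: below the line — €300, €350, €375, €435; squared poverty gap index (FGT₂) = 0.04040.
Reduction = 0.07964 − 0.04040 = 0.039.

0.039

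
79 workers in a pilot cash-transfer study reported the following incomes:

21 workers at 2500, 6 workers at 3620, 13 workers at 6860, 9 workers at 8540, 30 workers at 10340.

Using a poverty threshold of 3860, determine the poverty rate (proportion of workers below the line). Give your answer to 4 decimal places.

27 of the 79 workers have income below 3860.
H = 27/79 = 0.3418.

0.3418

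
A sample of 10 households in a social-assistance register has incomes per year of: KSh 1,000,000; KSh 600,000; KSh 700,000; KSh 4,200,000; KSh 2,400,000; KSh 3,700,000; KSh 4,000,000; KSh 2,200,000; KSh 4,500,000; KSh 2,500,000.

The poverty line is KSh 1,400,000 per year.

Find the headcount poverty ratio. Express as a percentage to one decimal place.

30.0%

3 of the 10 households have income below KSh 1,400,000.
H = 3/10 = 30.0%.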